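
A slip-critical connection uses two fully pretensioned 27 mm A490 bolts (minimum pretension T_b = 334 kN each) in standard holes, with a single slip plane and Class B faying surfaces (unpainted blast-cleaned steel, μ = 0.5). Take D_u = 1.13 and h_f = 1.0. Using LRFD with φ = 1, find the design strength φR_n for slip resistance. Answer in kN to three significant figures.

377 kN

R_n = μ · D_u · h_f · T_b · n_s · n_b = 0.5 × 1.13 × 1.0 × 334 × 1 × 2 = 377.4 kN.
Design strength φR_n = 1 × 377.4 = 377 kN.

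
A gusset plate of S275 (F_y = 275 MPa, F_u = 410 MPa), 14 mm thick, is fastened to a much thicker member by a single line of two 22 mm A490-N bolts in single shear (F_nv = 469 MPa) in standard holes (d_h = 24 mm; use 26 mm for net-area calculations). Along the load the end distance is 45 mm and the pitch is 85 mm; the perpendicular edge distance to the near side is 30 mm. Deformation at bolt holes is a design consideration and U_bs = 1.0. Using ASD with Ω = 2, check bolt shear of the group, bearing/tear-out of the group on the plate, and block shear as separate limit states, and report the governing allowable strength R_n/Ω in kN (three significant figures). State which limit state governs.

Bolt shear: A_b = π·22²/4 = 380.1 mm²; R_n = 469 × 380.1 × 2 × 1 / 1000 = 356.6 kN → 356.6 / 2 = 178 kN.
Bearing: edge l_c = 33, r_n = 227.3 kN; interior l_c = 61, r_n = 303.1 kN; R_n = 227.3 + 1·303.1 = 530.4 kN → 265 kN.
Block shear: A_gv = 1820, A_nv = 1274, A_nt = 238 mm²; R_n = min(0.6F_uA_nv, 0.6F_yA_gv) + U_bs·F_u·A_nt = 397.9 kN → 199 kN.
Bolt shear governs: 178 kN.

178 kN (bolt shear governs)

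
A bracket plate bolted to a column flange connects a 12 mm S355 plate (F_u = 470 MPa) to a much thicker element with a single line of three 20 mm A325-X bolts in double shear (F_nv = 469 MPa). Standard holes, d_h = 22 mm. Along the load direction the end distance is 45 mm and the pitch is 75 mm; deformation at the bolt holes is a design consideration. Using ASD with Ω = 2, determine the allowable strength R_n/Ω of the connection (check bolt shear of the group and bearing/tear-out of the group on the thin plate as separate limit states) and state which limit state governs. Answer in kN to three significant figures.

386 kN (bearing governs)

Bolt shear: A_b = π·20²/4 = 314.2 mm²; R_n = 469 × 314.2 × 3 × 2 / 1000 = 884 kN → 884 / 2 = 442 kN.
Bearing (1.2 l_c t F_u ≤ 2.4 d t F_u): upper limit = 2.4·20·12·470 / 1000 = 270.7 kN.
  Edge l_c = 45 − 22/2 = 34 → r_n = 230.1 kN; interior l_c = 75 − 22 = 53 → r_n = 270.7 kN.
  R_n,bearing = 1·230.1 + 2·270.7 = 771.6 kN → 771.6 / 2 = 386 kN.
Bearing governs: 386 kN.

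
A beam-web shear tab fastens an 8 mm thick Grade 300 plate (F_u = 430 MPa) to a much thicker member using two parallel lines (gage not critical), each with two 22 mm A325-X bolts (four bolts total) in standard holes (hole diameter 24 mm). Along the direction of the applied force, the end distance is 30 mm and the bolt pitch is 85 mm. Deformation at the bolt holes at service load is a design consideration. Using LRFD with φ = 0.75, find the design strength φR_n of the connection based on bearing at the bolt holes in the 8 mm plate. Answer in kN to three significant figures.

Per bolt r_n = 1.2 l_c t F_u ≤ 2.4 d t F_u; upper limit = 2.4 × 22 × 8 × 430 / 1000 = 181.6 kN.
Edge bolt: l_c = 30 − 24/2 = 18 mm → 1.2 × 18 × 8 × 430 / 1000 = 74.3 → r_n = 74.3 kN.
Interior bolts: l_c = 85 − 24 = 61 mm → 1.2 × 61 × 8 × 430 / 1000 = 251.8 → r_n = 181.6 kN.
R_n = 2 × 74.3 + 2 × 181.6 = 511.9 kN.
Design strength φR_n = 0.75 × 511.9 = 384 kN.

384 kN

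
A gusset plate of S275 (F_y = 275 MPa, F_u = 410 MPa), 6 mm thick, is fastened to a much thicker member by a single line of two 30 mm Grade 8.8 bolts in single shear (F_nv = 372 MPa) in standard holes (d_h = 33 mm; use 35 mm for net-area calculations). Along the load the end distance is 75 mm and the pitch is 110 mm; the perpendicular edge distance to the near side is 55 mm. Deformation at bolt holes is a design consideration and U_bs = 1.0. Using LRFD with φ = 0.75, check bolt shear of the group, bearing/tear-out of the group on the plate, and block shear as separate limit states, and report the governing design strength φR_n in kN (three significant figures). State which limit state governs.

Bolt shear: A_b = π·30²/4 = 706.9 mm²; R_n = 372 × 706.9 × 2 × 1 / 1000 = 525.9 kN → 0.75 × 525.9 = 394 kN.
Bearing: edge l_c = 58.5, r_n = 172.7 kN; interior l_c = 77, r_n = 177.1 kN; R_n = 172.7 + 1·177.1 = 349.8 kN → 262 kN.
Block shear: A_gv = 1110, A_nv = 795, A_nt = 225 mm²; R_n = min(0.6F_uA_nv, 0.6F_yA_gv) + U_bs·F_u·A_nt = 275.4 kN → 207 kN.
Block shear governs: 207 kN.

207 kN (block shear governs)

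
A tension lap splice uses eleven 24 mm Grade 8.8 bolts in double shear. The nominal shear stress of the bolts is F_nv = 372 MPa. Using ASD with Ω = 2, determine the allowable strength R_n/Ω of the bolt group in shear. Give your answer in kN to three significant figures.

1850 kN

A_b = π × 24² / 4 = 452.4 mm².
R_n = F_nv · A_b · n · n_s = 372 × 452.4 × 11 × 2 / 1000 = 3702 kN.
Allowable strength R_n/Ω = 3702 / 2 = 1850 kN.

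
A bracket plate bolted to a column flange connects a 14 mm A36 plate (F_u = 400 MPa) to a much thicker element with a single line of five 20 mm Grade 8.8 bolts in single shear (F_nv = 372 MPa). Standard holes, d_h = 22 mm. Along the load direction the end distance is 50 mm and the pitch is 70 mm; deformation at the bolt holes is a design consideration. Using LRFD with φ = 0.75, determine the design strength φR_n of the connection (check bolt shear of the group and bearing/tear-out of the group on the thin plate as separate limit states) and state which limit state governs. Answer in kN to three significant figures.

Bolt shear: A_b = π·20²/4 = 314.2 mm²; R_n = 372 × 314.2 × 5 × 1 / 1000 = 584.3 kN → 0.75 × 584.3 = 438 kN.
Bearing (1.2 l_c t F_u ≤ 2.4 d t F_u): upper limit = 2.4·20·14·400 / 1000 = 268.8 kN.
  Edge l_c = 50 − 22/2 = 39 → r_n = 262.1 kN; interior l_c = 70 − 22 = 48 → r_n = 268.8 kN.
  R_n,bearing = 1·262.1 + 4·268.8 = 1337 kN → 0.75 × 1337 = 1000 kN.
Bolt shear governs: 438 kN.

438 kN (bolt shear governs)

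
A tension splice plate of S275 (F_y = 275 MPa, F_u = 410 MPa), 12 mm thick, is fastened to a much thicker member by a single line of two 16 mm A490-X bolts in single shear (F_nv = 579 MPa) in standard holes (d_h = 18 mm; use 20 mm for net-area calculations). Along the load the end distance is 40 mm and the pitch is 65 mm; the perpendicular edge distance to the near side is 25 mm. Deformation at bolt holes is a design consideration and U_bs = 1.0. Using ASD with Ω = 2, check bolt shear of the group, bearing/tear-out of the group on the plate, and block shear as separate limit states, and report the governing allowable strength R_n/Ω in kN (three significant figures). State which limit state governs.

116 kN (bolt shear governs)

Bolt shear: A_b = π·16²/4 = 201.1 mm²; R_n = 579 × 201.1 × 2 × 1 / 1000 = 232.8 kN → 232.8 / 2 = 116 kN.
Bearing: edge l_c = 31, r_n = 183 kN; interior l_c = 47, r_n = 188.9 kN; R_n = 183 + 1·188.9 = 372 kN → 186 kN.
Block shear: A_gv = 1260, A_nv = 900, A_nt = 180 mm²; R_n = min(0.6F_uA_nv, 0.6F_yA_gv) + U_bs·F_u·A_nt = 281.7 kN → 141 kN.
Bolt shear governs: 116 kN.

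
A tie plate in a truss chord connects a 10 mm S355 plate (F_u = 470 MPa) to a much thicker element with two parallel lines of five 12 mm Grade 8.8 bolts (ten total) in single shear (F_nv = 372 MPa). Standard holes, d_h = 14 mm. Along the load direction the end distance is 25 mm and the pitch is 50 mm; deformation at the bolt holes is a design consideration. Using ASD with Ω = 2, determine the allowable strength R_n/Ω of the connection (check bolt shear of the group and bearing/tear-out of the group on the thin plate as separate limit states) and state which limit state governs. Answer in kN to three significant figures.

210 kN (bolt shear governs)

Bolt shear: A_b = π·12²/4 = 113.1 mm²; R_n = 372 × 113.1 × 10 × 1 / 1000 = 420.7 kN → 420.7 / 2 = 210 kN.
Bearing (1.2 l_c t F_u ≤ 2.4 d t F_u): upper limit = 2.4·12·10·470 / 1000 = 135.4 kN.
  Edge l_c = 25 − 14/2 = 18 → r_n = 101.5 kN; interior l_c = 50 − 14 = 36 → r_n = 135.4 kN.
  R_n,bearing = 2·101.5 + 8·135.4 = 1286 kN → 1286 / 2 = 643 kN.
Bolt shear governs: 210 kN.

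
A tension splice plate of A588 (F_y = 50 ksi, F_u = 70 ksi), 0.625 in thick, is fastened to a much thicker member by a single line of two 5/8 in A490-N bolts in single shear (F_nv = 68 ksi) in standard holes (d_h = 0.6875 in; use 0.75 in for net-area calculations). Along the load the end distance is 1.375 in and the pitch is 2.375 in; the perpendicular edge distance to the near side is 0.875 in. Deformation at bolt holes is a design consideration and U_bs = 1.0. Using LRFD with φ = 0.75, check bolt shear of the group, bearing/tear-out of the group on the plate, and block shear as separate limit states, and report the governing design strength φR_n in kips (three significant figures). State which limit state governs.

Bolt shear: A_b = π·0.625²/4 = 0.3068 in²; R_n = 68 × 0.3068 × 2 × 1 = 41.72 kips → 0.75 × 41.72 = 31.3 kips.
Bearing: edge l_c = 1.031, r_n = 54.14 kips; interior l_c = 1.688, r_n = 65.62 kips; R_n = 54.14 + 1·65.62 = 119.8 kips → 89.8 kips.
Block shear: A_gv = 2.344, A_nv = 1.641, A_nt = 0.3125 in²; R_n = min(0.6F_uA_nv, 0.6F_yA_gv) + U_bs·F_u·A_nt = 90.78 kips → 68.1 kips.
Bolt shear governs: 31.3 kips.

31.3 kips (bolt shear governs)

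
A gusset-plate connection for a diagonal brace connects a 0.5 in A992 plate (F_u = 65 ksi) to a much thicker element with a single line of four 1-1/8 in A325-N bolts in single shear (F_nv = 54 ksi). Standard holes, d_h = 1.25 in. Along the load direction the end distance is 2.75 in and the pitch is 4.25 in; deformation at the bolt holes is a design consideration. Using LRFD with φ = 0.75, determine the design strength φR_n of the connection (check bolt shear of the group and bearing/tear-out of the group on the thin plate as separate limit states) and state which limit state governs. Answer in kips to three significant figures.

Bolt shear: A_b = π·1.125²/4 = 0.994 in²; R_n = 54 × 0.994 × 4 × 1 = 214.7 kips → 0.75 × 214.7 = 161 kips.
Bearing (1.2 l_c t F_u ≤ 2.4 d t F_u): upper limit = 2.4·1.125·0.5·65 = 87.75 kips.
  Edge l_c = 2.75 − 1.25/2 = 2.125 → r_n = 82.88 kips; interior l_c = 4.25 − 1.25 = 3 → r_n = 87.75 kips.
  R_n,bearing = 1·82.88 + 3·87.75 = 346.1 kips → 0.75 × 346.1 = 260 kips.
Bolt shear governs: 161 kips.

161 kips (bolt shear governs)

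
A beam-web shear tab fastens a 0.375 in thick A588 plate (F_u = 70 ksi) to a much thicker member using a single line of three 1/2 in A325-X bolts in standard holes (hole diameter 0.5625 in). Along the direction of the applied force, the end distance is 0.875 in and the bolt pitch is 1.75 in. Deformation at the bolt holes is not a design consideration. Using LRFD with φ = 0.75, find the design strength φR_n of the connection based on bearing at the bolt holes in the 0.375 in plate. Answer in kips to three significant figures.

Per bolt r_n = 1.5 l_c t F_u ≤ 3.0 d t F_u; upper limit = 3.0 × 0.5 × 0.375 × 70 = 39.38 kips.
Edge bolt: l_c = 0.875 − 0.5625/2 = 0.5938 in → 1.5 × 0.5938 × 0.375 × 70 = 23.38 → r_n = 23.38 kips.
Interior bolts: l_c = 1.75 − 0.5625 = 1.188 in → 1.5 × 1.188 × 0.375 × 70 = 46.76 → r_n = 39.38 kips.
R_n = 1 × 23.38 + 2 × 39.38 = 102.1 kips.
Design strength φR_n = 0.75 × 102.1 = 76.6 kips.

76.6 kips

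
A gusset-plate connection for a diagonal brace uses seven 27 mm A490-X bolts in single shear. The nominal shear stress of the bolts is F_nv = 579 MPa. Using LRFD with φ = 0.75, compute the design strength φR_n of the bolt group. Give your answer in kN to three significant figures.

A_b = π × 27² / 4 = 572.6 mm².
R_n = F_nv · A_b · n · n_s = 579 × 572.6 × 7 × 1 / 1000 = 2321 kN.
Design strength φR_n = 0.75 × 2321 = 1740 kN.

1740 kN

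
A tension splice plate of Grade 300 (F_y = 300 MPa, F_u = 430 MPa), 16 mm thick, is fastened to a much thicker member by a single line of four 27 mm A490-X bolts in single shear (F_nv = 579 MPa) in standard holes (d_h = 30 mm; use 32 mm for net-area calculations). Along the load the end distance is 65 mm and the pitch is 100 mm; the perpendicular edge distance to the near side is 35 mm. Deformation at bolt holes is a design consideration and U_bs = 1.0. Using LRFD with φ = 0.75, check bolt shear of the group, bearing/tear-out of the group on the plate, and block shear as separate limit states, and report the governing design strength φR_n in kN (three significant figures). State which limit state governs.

Bolt shear: A_b = π·27²/4 = 572.6 mm²; R_n = 579 × 572.6 × 4 × 1 / 1000 = 1326 kN → 0.75 × 1326 = 995 kN.
Bearing: edge l_c = 50, r_n = 412.8 kN; interior l_c = 70, r_n = 445.8 kN; R_n = 412.8 + 3·445.8 = 1750 kN → 1310 kN.
Block shear: A_gv = 5840, A_nv = 4048, A_nt = 304 mm²; R_n = min(0.6F_uA_nv, 0.6F_yA_gv) + U_bs·F_u·A_nt = 1175 kN → 881 kN.
Block shear governs: 881 kN.

881 kN (block shear governs)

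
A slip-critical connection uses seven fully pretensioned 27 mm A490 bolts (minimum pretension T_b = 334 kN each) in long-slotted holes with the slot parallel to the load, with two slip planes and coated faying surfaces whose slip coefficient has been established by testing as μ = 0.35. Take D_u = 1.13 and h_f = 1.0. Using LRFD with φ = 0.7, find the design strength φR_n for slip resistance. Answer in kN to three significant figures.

R_n = μ · D_u · h_f · T_b · n_s · n_b = 0.35 × 1.13 × 1.0 × 334 × 2 × 7 = 1849 kN.
Design strength φR_n = 0.7 × 1849 = 1290 kN.

1290 kN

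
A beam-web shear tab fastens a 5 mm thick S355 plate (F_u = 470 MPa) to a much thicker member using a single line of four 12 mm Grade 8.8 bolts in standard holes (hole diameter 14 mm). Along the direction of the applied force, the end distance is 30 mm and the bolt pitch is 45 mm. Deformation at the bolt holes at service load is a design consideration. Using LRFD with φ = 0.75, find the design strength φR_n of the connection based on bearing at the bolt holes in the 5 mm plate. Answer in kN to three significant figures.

Per bolt r_n = 1.2 l_c t F_u ≤ 2.4 d t F_u; upper limit = 2.4 × 12 × 5 × 470 / 1000 = 67.68 kN.
Edge bolt: l_c = 30 − 14/2 = 23 mm → 1.2 × 23 × 5 × 470 / 1000 = 64.86 → r_n = 64.86 kN.
Interior bolts: l_c = 45 − 14 = 31 mm → 1.2 × 31 × 5 × 470 / 1000 = 87.42 → r_n = 67.68 kN.
R_n = 1 × 64.86 + 3 × 67.68 = 267.9 kN.
Design strength φR_n = 0.75 × 267.9 = 201 kN.

201 kN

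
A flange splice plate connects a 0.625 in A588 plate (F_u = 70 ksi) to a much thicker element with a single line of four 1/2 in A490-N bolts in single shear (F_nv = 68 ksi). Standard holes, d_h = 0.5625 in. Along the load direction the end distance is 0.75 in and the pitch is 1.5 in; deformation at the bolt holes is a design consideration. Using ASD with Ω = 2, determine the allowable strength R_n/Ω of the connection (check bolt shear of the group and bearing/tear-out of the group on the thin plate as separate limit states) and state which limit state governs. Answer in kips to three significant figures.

26.7 kips (bolt shear governs)

Bolt shear: A_b = π·0.5²/4 = 0.1963 in²; R_n = 68 × 0.1963 × 4 × 1 = 53.41 kips → 53.41 / 2 = 26.7 kips.
Bearing (1.2 l_c t F_u ≤ 2.4 d t F_u): upper limit = 2.4·0.5·0.625·70 = 52.5 kips.
  Edge l_c = 0.75 − 0.5625/2 = 0.4688 → r_n = 24.61 kips; interior l_c = 1.5 − 0.5625 = 0.9375 → r_n = 49.22 kips.
  R_n,bearing = 1·24.61 + 3·49.22 = 172.3 kips → 172.3 / 2 = 86.1 kips.
Bolt shear governs: 26.7 kips.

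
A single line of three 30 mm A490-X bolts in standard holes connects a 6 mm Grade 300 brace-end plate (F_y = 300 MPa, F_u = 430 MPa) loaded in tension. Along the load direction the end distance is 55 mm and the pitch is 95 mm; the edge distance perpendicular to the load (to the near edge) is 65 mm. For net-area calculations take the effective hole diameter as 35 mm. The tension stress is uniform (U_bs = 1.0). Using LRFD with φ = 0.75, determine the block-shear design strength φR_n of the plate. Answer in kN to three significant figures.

Shear plane L_v = 55 + 2·95 = 245 mm; A_gv = 245 × 6 = 1470 mm².
A_nv = (245 − 2.5·35) × 6 = 945 mm².
A_nt = (65 − 0.5·35) × 6 = 285 mm².
0.6 F_u A_nv = 243.8 kN; 0.6 F_y A_gv = 264.6 kN → shear rupture governs the shear term.
R_n = 243.8 + 1.0 × 430 × 285 / 1000 = 366.4 kN.
Design strength φR_n = 0.75 × 366.4 = 275 kN.

275 kN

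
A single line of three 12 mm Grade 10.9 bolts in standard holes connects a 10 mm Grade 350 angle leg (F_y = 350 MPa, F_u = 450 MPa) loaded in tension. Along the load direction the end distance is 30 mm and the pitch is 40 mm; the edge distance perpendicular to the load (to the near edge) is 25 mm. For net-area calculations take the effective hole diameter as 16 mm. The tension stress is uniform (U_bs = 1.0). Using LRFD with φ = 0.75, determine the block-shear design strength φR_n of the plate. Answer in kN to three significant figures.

199 kN

Shear plane L_v = 30 + 2·40 = 110 mm; A_gv = 110 × 10 = 1100 mm².
A_nv = (110 − 2.5·16) × 10 = 700 mm².
A_nt = (25 − 0.5·16) × 10 = 170 mm².
0.6 F_u A_nv = 189 kN; 0.6 F_y A_gv = 231 kN → shear rupture governs the shear term.
R_n = 189 + 1.0 × 450 × 170 / 1000 = 265.5 kN.
Design strength φR_n = 0.75 × 265.5 = 199 kN.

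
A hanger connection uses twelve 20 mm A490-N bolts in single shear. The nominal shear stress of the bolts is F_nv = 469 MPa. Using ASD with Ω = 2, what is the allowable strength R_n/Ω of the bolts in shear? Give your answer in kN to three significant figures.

884 kN

A_b = π × 20² / 4 = 314.2 mm².
R_n = F_nv · A_b · n · n_s = 469 × 314.2 × 12 × 1 / 1000 = 1768 kN.
Allowable strength R_n/Ω = 1768 / 2 = 884 kN.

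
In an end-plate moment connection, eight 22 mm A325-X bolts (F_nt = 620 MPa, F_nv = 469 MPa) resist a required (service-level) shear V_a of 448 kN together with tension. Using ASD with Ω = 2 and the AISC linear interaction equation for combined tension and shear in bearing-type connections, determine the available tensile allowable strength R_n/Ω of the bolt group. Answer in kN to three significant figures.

633 kN

A_b = π·22²/4 = 380.1 mm²; f_rv = 448 × 1000 / (8 × 380.1) = 147.3 MPa.
F'_nt = 1.3 F_nt − (Ω F_nt / F_nv) f_rv = 1.3·620 − (2·620/469)·147.3 = 416.5 MPa, capped at F_nt → F'_nt = 416.5 MPa.
R_n = F'_nt · A_b · n = 416.5 × 380.1 × 8 / 1000 = 1267 kN.
Allowable strength R_n/Ω = 1267 / 2 = 633 kN.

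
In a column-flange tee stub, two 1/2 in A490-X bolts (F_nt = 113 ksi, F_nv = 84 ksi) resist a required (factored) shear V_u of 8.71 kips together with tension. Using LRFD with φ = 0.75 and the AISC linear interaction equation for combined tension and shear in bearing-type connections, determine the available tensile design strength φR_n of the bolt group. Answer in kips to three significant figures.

A_b = π·0.5²/4 = 0.1963 in²; f_rv = 8.71 / (2 × 0.1963) = 22.18 ksi.
F'_nt = 1.3 F_nt − (F_nt / φF_nv) f_rv = 1.3·113 − (113/(0.75·84))·22.18 = 107.1 ksi, capped at F_nt → F'_nt = 107.1 ksi.
R_n = F'_nt · A_b · n = 107.1 × 0.1963 × 2 = 42.06 kips.
Design strength φR_n = 0.75 × 42.06 = 31.5 kips.

31.5 kips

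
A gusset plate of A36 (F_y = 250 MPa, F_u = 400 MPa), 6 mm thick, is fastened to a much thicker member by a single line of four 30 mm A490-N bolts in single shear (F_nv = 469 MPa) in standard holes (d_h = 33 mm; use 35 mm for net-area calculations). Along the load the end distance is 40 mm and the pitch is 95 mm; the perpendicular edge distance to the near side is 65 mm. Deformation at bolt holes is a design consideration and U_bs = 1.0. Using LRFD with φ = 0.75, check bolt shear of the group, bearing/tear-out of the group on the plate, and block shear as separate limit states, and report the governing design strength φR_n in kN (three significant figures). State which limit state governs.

Bolt shear: A_b = π·30²/4 = 706.9 mm²; R_n = 469 × 706.9 × 4 × 1 / 1000 = 1326 kN → 0.75 × 1326 = 995 kN.
Bearing: edge l_c = 23.5, r_n = 67.68 kN; interior l_c = 62, r_n = 172.8 kN; R_n = 67.68 + 3·172.8 = 586.1 kN → 440 kN.
Block shear: A_gv = 1950, A_nv = 1215, A_nt = 285 mm²; R_n = min(0.6F_uA_nv, 0.6F_yA_gv) + U_bs·F_u·A_nt = 405.6 kN → 304 kN.
Block shear governs: 304 kN.

304 kN (block shear governs)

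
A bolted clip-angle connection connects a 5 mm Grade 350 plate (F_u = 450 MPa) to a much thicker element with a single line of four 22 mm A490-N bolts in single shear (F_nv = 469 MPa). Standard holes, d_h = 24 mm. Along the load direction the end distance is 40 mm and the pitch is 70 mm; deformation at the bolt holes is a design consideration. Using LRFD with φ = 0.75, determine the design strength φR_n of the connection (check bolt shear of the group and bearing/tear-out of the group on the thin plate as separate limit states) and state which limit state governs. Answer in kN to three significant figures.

Bolt shear: A_b = π·22²/4 = 380.1 mm²; R_n = 469 × 380.1 × 4 × 1 / 1000 = 713.1 kN → 0.75 × 713.1 = 535 kN.
Bearing (1.2 l_c t F_u ≤ 2.4 d t F_u): upper limit = 2.4·22·5·450 / 1000 = 118.8 kN.
  Edge l_c = 40 − 24/2 = 28 → r_n = 75.6 kN; interior l_c = 70 − 24 = 46 → r_n = 118.8 kN.
  R_n,bearing = 1·75.6 + 3·118.8 = 432 kN → 0.75 × 432 = 324 kN.
Bearing governs: 324 kN.

324 kN (bearing governs)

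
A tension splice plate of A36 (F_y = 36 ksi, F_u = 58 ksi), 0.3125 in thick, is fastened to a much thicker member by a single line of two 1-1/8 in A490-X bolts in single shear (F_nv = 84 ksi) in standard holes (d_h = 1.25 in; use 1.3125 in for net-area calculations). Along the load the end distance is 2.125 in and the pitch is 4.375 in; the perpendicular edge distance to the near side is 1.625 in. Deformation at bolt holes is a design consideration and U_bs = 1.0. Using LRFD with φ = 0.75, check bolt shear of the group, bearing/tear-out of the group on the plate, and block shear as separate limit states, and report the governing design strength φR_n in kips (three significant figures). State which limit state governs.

46.1 kips (block shear governs)

Bolt shear: A_b = π·1.125²/4 = 0.994 in²; R_n = 84 × 0.994 × 2 × 1 = 167 kips → 0.75 × 167 = 125 kips.
Bearing: edge l_c = 1.5, r_n = 32.62 kips; interior l_c = 3.125, r_n = 48.94 kips; R_n = 32.62 + 1·48.94 = 81.56 kips → 61.2 kips.
Block shear: A_gv = 2.031, A_nv = 1.416, A_nt = 0.3027 in²; R_n = min(0.6F_uA_nv, 0.6F_yA_gv) + U_bs·F_u·A_nt = 61.43 kips → 46.1 kips.
Block shear governs: 46.1 kips.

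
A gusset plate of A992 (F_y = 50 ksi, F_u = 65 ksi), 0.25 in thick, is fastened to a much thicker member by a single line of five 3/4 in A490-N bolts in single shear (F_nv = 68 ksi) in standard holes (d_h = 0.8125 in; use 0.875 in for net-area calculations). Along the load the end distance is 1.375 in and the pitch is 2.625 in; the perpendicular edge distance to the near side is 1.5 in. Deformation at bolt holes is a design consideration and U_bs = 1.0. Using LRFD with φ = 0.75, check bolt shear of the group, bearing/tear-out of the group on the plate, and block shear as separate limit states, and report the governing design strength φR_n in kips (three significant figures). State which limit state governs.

71 kips (block shear governs)

Bolt shear: A_b = π·0.75²/4 = 0.4418 in²; R_n = 68 × 0.4418 × 5 × 1 = 150.2 kips → 0.75 × 150.2 = 113 kips.
Bearing: edge l_c = 0.9688, r_n = 18.89 kips; interior l_c = 1.812, r_n = 29.25 kips; R_n = 18.89 + 4·29.25 = 135.9 kips → 102 kips.
Block shear: A_gv = 2.969, A_nv = 1.984, A_nt = 0.2656 in²; R_n = min(0.6F_uA_nv, 0.6F_yA_gv) + U_bs·F_u·A_nt = 94.66 kips → 71 kips.
Block shear governs: 71 kips.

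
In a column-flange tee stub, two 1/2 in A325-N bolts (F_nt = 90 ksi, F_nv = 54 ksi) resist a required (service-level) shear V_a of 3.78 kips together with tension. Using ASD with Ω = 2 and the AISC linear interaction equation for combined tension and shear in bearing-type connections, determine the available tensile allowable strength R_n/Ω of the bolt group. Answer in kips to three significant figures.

16.7 kips

A_b = π·0.5²/4 = 0.1963 in²; f_rv = 3.78 / (2 × 0.1963) = 9.626 ksi.
F'_nt = 1.3 F_nt − (Ω F_nt / F_nv) f_rv = 1.3·90 − (2·90/54)·9.626 = 84.91 ksi, capped at F_nt → F'_nt = 84.91 ksi.
R_n = F'_nt · A_b · n = 84.91 × 0.1963 × 2 = 33.35 kips.
Allowable strength R_n/Ω = 33.35 / 2 = 16.7 kips.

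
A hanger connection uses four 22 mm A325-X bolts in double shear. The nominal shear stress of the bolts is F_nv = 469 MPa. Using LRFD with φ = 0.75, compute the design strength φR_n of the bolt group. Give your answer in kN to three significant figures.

A_b = π × 22² / 4 = 380.1 mm².
R_n = F_nv · A_b · n · n_s = 469 × 380.1 × 4 × 2 / 1000 = 1426 kN.
Design strength φR_n = 0.75 × 1426 = 1070 kN.

1070 kN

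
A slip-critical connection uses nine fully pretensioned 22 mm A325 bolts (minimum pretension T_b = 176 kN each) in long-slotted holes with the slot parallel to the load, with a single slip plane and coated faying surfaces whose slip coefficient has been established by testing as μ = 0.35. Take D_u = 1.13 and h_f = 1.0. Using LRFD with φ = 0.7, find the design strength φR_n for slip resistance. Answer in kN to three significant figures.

R_n = μ · D_u · h_f · T_b · n_s · n_b = 0.35 × 1.13 × 1.0 × 176 × 1 × 9 = 626.5 kN.
Design strength φR_n = 0.7 × 626.5 = 439 kN.

439 kN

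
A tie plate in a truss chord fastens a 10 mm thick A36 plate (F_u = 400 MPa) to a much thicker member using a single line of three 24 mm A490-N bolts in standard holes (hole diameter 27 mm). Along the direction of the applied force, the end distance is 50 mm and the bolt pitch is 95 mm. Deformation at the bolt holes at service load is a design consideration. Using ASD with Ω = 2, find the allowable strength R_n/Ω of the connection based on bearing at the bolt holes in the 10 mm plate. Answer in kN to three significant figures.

318 kN

Per bolt r_n = 1.2 l_c t F_u ≤ 2.4 d t F_u; upper limit = 2.4 × 24 × 10 × 400 / 1000 = 230.4 kN.
Edge bolt: l_c = 50 − 27/2 = 36.5 mm → 1.2 × 36.5 × 10 × 400 / 1000 = 175.2 → r_n = 175.2 kN.
Interior bolts: l_c = 95 − 27 = 68 mm → 1.2 × 68 × 10 × 400 / 1000 = 326.4 → r_n = 230.4 kN.
R_n = 1 × 175.2 + 2 × 230.4 = 636 kN.
Allowable strength R_n/Ω = 636 / 2 = 318 kN.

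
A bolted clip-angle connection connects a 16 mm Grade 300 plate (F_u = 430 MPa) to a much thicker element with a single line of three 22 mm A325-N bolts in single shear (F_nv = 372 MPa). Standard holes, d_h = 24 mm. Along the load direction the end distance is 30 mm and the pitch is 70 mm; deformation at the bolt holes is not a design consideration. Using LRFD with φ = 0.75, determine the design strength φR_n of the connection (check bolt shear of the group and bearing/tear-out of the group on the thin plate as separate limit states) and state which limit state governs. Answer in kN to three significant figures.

Bolt shear: A_b = π·22²/4 = 380.1 mm²; R_n = 372 × 380.1 × 3 × 1 / 1000 = 424.2 kN → 0.75 × 424.2 = 318 kN.
Bearing (1.5 l_c t F_u ≤ 3.0 d t F_u): upper limit = 3.0·22·16·430 / 1000 = 454.1 kN.
  Edge l_c = 30 − 24/2 = 18 → r_n = 185.8 kN; interior l_c = 70 − 24 = 46 → r_n = 454.1 kN.
  R_n,bearing = 1·185.8 + 2·454.1 = 1094 kN → 0.75 × 1094 = 820 kN.
Bolt shear governs: 318 kN.

318 kN (bolt shear governs)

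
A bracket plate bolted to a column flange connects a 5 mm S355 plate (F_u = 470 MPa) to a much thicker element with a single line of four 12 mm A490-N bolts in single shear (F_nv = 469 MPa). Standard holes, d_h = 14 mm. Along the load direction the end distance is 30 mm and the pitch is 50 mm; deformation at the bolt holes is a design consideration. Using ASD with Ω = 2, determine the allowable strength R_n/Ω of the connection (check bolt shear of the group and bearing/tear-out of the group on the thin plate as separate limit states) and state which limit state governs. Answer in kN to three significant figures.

Bolt shear: A_b = π·12²/4 = 113.1 mm²; R_n = 469 × 113.1 × 4 × 1 / 1000 = 212.2 kN → 212.2 / 2 = 106 kN.
Bearing (1.2 l_c t F_u ≤ 2.4 d t F_u): upper limit = 2.4·12·5·470 / 1000 = 67.68 kN.
  Edge l_c = 30 − 14/2 = 23 → r_n = 64.86 kN; interior l_c = 50 − 14 = 36 → r_n = 67.68 kN.
  R_n,bearing = 1·64.86 + 3·67.68 = 267.9 kN → 267.9 / 2 = 134 kN.
Bolt shear governs: 106 kN.

106 kN (bolt shear governs)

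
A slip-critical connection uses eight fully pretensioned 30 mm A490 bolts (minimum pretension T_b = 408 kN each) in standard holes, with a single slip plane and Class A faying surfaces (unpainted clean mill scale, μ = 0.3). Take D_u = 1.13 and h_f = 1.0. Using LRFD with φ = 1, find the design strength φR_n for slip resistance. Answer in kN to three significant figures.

R_n = μ · D_u · h_f · T_b · n_s · n_b = 0.3 × 1.13 × 1.0 × 408 × 1 × 8 = 1106 kN.
Design strength φR_n = 1 × 1106 = 1110 kN.

1110 kN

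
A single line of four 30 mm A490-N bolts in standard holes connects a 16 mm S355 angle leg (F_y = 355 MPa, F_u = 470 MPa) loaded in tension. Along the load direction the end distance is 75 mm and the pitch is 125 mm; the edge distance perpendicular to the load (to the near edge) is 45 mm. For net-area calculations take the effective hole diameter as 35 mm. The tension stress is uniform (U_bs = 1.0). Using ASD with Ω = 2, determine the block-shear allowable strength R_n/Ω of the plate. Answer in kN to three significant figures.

842 kN

Shear plane L_v = 75 + 3·125 = 450 mm; A_gv = 450 × 16 = 7200 mm².
A_nv = (450 − 3.5·35) × 16 = 5240 mm².
A_nt = (45 − 0.5·35) × 16 = 440 mm².
0.6 F_u A_nv = 1478 kN; 0.6 F_y A_gv = 1534 kN → shear rupture governs the shear term.
R_n = 1478 + 1.0 × 470 × 440 / 1000 = 1684 kN.
Allowable strength R_n/Ω = 1684 / 2 = 842 kN.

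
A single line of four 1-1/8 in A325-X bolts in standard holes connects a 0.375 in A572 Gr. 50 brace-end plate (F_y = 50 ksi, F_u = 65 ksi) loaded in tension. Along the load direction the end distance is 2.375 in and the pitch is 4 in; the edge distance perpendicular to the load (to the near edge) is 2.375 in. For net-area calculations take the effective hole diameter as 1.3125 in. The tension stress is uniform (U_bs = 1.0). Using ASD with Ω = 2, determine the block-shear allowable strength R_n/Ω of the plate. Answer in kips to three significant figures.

Shear plane L_v = 2.375 + 3·4 = 14.38 in; A_gv = 14.38 × 0.375 = 5.391 in².
A_nv = (14.38 − 3.5·1.3125) × 0.375 = 3.668 in².
A_nt = (2.375 − 0.5·1.3125) × 0.375 = 0.6445 in².
0.6 F_u A_nv = 143.1 kips; 0.6 F_y A_gv = 161.7 kips → shear rupture governs the shear term.
R_n = 143.1 + 1.0 × 65 × 0.6445 = 184.9 kips.
Allowable strength R_n/Ω = 184.9 / 2 = 92.5 kips.

92.5 kips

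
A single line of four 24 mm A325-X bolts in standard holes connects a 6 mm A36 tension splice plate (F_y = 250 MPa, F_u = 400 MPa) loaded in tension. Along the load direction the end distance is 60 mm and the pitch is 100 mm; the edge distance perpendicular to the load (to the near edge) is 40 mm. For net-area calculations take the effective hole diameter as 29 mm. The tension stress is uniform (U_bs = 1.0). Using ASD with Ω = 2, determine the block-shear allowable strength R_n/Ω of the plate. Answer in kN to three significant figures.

193 kN

Shear plane L_v = 60 + 3·100 = 360 mm; A_gv = 360 × 6 = 2160 mm².
A_nv = (360 − 3.5·29) × 6 = 1551 mm².
A_nt = (40 − 0.5·29) × 6 = 153 mm².
0.6 F_u A_nv = 372.2 kN; 0.6 F_y A_gv = 324 kN → shear yielding governs the shear term.
R_n = 324 + 1.0 × 400 × 153 / 1000 = 385.2 kN.
Allowable strength R_n/Ω = 385.2 / 2 = 193 kN.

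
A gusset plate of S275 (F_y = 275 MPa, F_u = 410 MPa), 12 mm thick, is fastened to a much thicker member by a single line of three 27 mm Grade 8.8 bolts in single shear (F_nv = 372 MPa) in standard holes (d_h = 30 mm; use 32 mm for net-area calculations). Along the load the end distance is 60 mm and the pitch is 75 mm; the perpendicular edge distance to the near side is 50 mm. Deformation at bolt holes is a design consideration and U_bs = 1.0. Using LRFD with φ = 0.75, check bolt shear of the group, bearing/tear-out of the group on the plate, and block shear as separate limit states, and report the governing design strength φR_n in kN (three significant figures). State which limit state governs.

Bolt shear: A_b = π·27²/4 = 572.6 mm²; R_n = 372 × 572.6 × 3 × 1 / 1000 = 639 kN → 0.75 × 639 = 479 kN.
Bearing: edge l_c = 45, r_n = 265.7 kN; interior l_c = 45, r_n = 265.7 kN; R_n = 265.7 + 2·265.7 = 797 kN → 598 kN.
Block shear: A_gv = 2520, A_nv = 1560, A_nt = 408 mm²; R_n = min(0.6F_uA_nv, 0.6F_yA_gv) + U_bs·F_u·A_nt = 551 kN → 413 kN.
Block shear governs: 413 kN.

413 kN (block shear governs)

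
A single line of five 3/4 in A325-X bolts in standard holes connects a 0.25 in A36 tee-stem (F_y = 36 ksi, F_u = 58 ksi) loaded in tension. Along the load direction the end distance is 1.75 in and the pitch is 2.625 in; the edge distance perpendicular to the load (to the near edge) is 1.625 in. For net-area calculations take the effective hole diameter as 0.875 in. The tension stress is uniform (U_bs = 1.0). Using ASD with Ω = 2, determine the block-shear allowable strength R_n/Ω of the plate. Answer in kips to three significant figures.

41.7 kips

Shear plane L_v = 1.75 + 4·2.625 = 12.25 in; A_gv = 12.25 × 0.25 = 3.062 in².
A_nv = (12.25 − 4.5·0.875) × 0.25 = 2.078 in².
A_nt = (1.625 − 0.5·0.875) × 0.25 = 0.2969 in².
0.6 F_u A_nv = 72.32 kips; 0.6 F_y A_gv = 66.15 kips → shear yielding governs the shear term.
R_n = 66.15 + 1.0 × 58 × 0.2969 = 83.37 kips.
Allowable strength R_n/Ω = 83.37 / 2 = 41.7 kips.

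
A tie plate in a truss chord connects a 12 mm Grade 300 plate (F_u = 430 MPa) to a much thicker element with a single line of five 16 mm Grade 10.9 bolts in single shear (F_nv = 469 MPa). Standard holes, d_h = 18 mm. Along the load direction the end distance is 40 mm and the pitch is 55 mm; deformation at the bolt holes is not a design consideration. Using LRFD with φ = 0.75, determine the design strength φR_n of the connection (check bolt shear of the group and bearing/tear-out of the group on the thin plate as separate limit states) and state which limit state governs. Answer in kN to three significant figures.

Bolt shear: A_b = π·16²/4 = 201.1 mm²; R_n = 469 × 201.1 × 5 × 1 / 1000 = 471.5 kN → 0.75 × 471.5 = 354 kN.
Bearing (1.5 l_c t F_u ≤ 3.0 d t F_u): upper limit = 3.0·16·12·430 / 1000 = 247.7 kN.
  Edge l_c = 40 − 18/2 = 31 → r_n = 239.9 kN; interior l_c = 55 − 18 = 37 → r_n = 247.7 kN.
  R_n,bearing = 1·239.9 + 4·247.7 = 1231 kN → 0.75 × 1231 = 923 kN.
Bolt shear governs: 354 kN.

354 kN (bolt shear governs)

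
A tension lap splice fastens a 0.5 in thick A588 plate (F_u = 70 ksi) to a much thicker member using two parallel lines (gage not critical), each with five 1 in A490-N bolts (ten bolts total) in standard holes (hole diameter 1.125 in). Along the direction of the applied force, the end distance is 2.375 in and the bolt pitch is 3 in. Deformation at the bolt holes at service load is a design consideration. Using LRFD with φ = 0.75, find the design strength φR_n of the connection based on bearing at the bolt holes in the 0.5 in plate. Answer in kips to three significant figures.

587 kips

Per bolt r_n = 1.2 l_c t F_u ≤ 2.4 d t F_u; upper limit = 2.4 × 1 × 0.5 × 70 = 84 kips.
Edge bolt: l_c = 2.375 − 1.125/2 = 1.812 in → 1.2 × 1.812 × 0.5 × 70 = 76.12 → r_n = 76.12 kips.
Interior bolts: l_c = 3 − 1.125 = 1.875 in → 1.2 × 1.875 × 0.5 × 70 = 78.75 → r_n = 78.75 kips.
R_n = 2 × 76.12 + 8 × 78.75 = 782.2 kips.
Design strength φR_n = 0.75 × 782.2 = 587 kips.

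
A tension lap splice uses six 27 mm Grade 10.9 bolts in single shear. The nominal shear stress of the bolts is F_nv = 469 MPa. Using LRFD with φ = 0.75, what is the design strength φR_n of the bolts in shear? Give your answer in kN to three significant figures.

1210 kN

A_b = π × 27² / 4 = 572.6 mm².
R_n = F_nv · A_b · n · n_s = 469 × 572.6 × 6 × 1 / 1000 = 1611 kN.
Design strength φR_n = 0.75 × 1611 = 1210 kN.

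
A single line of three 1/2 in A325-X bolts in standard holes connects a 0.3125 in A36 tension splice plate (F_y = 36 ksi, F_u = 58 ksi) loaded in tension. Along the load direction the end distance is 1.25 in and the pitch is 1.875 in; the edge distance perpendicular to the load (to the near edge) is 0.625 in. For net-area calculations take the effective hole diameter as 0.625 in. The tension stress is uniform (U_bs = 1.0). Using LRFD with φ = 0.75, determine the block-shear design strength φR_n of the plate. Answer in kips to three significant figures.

Shear plane L_v = 1.25 + 2·1.875 = 5 in; A_gv = 5 × 0.3125 = 1.562 in².
A_nv = (5 − 2.5·0.625) × 0.3125 = 1.074 in².
A_nt = (0.625 − 0.5·0.625) × 0.3125 = 0.09766 in².
0.6 F_u A_nv = 37.38 kips; 0.6 F_y A_gv = 33.75 kips → shear yielding governs the shear term.
R_n = 33.75 + 1.0 × 58 × 0.09766 = 39.41 kips.
Design strength φR_n = 0.75 × 39.41 = 29.6 kips.

29.6 kips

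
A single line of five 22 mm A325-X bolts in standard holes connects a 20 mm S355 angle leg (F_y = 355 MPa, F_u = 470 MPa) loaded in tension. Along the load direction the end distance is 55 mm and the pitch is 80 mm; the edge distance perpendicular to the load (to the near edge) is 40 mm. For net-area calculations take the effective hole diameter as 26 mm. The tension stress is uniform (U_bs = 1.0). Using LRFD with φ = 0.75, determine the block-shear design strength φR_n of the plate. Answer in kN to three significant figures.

Shear plane L_v = 55 + 4·80 = 375 mm; A_gv = 375 × 20 = 7500 mm².
A_nv = (375 − 4.5·26) × 20 = 5160 mm².
A_nt = (40 − 0.5·26) × 20 = 540 mm².
0.6 F_u A_nv = 1455 kN; 0.6 F_y A_gv = 1598 kN → shear rupture governs the shear term.
R_n = 1455 + 1.0 × 470 × 540 / 1000 = 1709 kN.
Design strength φR_n = 0.75 × 1709 = 1280 kN.

1280 kN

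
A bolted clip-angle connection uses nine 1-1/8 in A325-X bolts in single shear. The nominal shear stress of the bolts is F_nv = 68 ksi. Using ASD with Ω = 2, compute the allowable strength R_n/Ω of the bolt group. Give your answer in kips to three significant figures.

A_b = π × 1.125² / 4 = 0.994 in².
R_n = F_nv · A_b · n · n_s = 68 × 0.994 × 9 × 1 = 608.3 kips.
Allowable strength R_n/Ω = 608.3 / 2 = 304 kips.

304 kips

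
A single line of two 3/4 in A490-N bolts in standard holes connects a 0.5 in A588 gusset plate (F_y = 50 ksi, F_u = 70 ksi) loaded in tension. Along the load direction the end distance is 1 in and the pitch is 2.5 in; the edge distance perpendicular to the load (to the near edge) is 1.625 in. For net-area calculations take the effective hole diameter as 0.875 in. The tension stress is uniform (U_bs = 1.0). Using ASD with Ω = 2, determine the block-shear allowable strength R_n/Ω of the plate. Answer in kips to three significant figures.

43.8 kips

Shear plane L_v = 1 + 1·2.5 = 3.5 in; A_gv = 3.5 × 0.5 = 1.75 in².
A_nv = (3.5 − 1.5·0.875) × 0.5 = 1.094 in².
A_nt = (1.625 − 0.5·0.875) × 0.5 = 0.5938 in².
0.6 F_u A_nv = 45.94 kips; 0.6 F_y A_gv = 52.5 kips → shear rupture governs the shear term.
R_n = 45.94 + 1.0 × 70 × 0.5938 = 87.5 kips.
Allowable strength R_n/Ω = 87.5 / 2 = 43.8 kips.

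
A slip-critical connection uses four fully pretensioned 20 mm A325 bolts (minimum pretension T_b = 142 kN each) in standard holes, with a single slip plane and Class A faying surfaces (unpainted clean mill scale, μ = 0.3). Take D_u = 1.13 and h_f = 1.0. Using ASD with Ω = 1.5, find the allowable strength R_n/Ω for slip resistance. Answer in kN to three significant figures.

R_n = μ · D_u · h_f · T_b · n_s · n_b = 0.3 × 1.13 × 1.0 × 142 × 1 × 4 = 192.6 kN.
Allowable strength R_n/Ω = 192.6 / 1.5 = 128 kN.

128 kN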